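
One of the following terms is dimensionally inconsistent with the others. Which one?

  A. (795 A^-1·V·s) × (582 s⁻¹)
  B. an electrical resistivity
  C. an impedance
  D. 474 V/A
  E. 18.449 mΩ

B.

Reduce each to base SI dimensions:
  A. [kg·m²·s⁻²·A⁻²] · [s⁻¹] = kg·m²·s⁻³·A⁻²
  B. [electrical resistivity] = kg·m³·s⁻³·A⁻²
  C. [impedance] = kg·m²·s⁻³·A⁻²
  D. V·A⁻¹ = J·C⁻¹·A⁻¹ = kg·m²·s⁻³·A⁻²
  E. Ω = V·A⁻¹ = kg·m²·s⁻³·A⁻²
All reduce to kg·m²·s⁻³·A⁻² except B., which is kg·m³·s⁻³·A⁻².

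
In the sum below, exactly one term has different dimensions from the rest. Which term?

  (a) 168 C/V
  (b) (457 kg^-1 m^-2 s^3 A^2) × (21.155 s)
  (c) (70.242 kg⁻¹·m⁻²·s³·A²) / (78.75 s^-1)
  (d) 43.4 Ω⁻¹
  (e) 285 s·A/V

Work out the base dimensions of each:
  (a) C·V⁻¹ = s·A·(J·C⁻¹)⁻¹ = kg⁻¹·m⁻²·s⁴·A²
  (b) [kg⁻¹·m⁻²·s³·A²] · [s] = kg⁻¹·m⁻²·s⁴·A²
  (c) [kg⁻¹·m⁻²·s³·A²] / [s⁻¹] = kg⁻¹·m⁻²·s⁴·A²
  (d) Ω⁻¹ = (V·A⁻¹)⁻¹ = kg⁻¹·m⁻²·s³·A²
  (e) A·s·V⁻¹ = A·s·(J·C⁻¹)⁻¹ = kg⁻¹·m⁻²·s⁴·A²
All reduce to kg⁻¹·m⁻²·s⁴·A² except (d), which is kg⁻¹·m⁻²·s³·A².

(d)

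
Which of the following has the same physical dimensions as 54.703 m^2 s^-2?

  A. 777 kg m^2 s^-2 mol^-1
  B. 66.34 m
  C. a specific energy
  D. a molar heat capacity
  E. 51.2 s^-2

Reference: m²·s⁻².
Each option:
  A. kg·m²·s⁻²·mol⁻¹
  B. m
  C. [specific energy] = m²·s⁻²  ← same
  D. [molar heat capacity] = kg·m²·s⁻²·K⁻¹·mol⁻¹
  E. s⁻²
Only C. matches m²·s⁻².

C.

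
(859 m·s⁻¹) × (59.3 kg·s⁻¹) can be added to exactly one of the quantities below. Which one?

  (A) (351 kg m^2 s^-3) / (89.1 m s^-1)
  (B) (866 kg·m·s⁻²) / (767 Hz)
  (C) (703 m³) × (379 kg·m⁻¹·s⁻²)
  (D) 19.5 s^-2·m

Reference: [m·s⁻¹] · [kg·s⁻¹] = kg·m·s⁻².
Each option:
  (A) [kg·m²·s⁻³] / [m·s⁻¹] = kg·m·s⁻²  ← same
  (B) [kg·m·s⁻²] / [s⁻¹] = kg·m·s⁻¹
  (C) [m³] · [kg·m⁻¹·s⁻²] = kg·m²·s⁻²
  (D) m·s⁻²
Only (A) matches kg·m·s⁻².

(A)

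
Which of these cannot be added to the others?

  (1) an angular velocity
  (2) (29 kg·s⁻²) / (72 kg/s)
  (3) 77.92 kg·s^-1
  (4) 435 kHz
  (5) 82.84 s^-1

Dimensions:
  (1) [angular velocity] = s⁻¹
  (2) [kg·s⁻²] / [kg·s⁻¹] = s⁻¹
  (3) kg·s⁻¹
  (4) Hz = s⁻¹
  (5) s⁻¹
All reduce to s⁻¹ except (3), which is kg·s⁻¹.

(3)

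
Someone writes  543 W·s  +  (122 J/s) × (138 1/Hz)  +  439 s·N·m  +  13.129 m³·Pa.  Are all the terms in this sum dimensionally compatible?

Reduce each to base SI dimensions:
  543 W·s:  W·s = J·s⁻¹·s = kg·m²·s⁻²
  (122 J/s) × (138 1/Hz):  [kg·m²·s⁻³] · [s] = kg·m²·s⁻²
  439 s·N·m:  N·m·s = kg·m·s⁻²·m·s = kg·m²·s⁻¹
  13.129 m³·Pa:  Pa·m³ = N·m⁻²·m³ = kg·m²·s⁻²
The terms do not share a single dimension (kg·m²·s⁻² vs kg·m²·s⁻¹).

No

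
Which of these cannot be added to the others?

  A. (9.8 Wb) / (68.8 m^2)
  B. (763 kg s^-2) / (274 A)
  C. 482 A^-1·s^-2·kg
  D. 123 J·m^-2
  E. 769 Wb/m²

Work out the base dimensions of each:
  A. [kg·m²·s⁻²·A⁻¹] / [m²] = kg·s⁻²·A⁻¹
  B. [kg·s⁻²] / [A] = kg·s⁻²·A⁻¹
  C. kg·s⁻²·A⁻¹
  D. J·m⁻² = N·m·m⁻² = kg·s⁻²
  E. Wb·m⁻² = V·s·m⁻² = kg·s⁻²·A⁻¹
All reduce to kg·s⁻²·A⁻¹ except D., which is kg·s⁻².

D.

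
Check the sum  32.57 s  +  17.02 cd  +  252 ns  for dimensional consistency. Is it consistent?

Work out the base dimensions of each:
  32.57 s:  s
  17.02 cd:  cd
  252 ns:  s
The terms do not share a single dimension (cd vs s).

No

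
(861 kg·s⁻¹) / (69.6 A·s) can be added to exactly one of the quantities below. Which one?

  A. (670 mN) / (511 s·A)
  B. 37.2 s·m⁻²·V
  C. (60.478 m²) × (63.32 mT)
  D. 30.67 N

B.

Reference: [kg·s⁻¹] / [s·A] = kg·s⁻²·A⁻¹.
Each option:
  A. [kg·m·s⁻²] / [s·A] = kg·m·s⁻³·A⁻¹
  B. V·s·m⁻² = J·C⁻¹·s·m⁻² = kg·s⁻²·A⁻¹  ← same
  C. [m²] · [kg·s⁻²·A⁻¹] = kg·m²·s⁻²·A⁻¹
  D. N = kg·m·s⁻²
Only B. matches kg·s⁻²·A⁻¹.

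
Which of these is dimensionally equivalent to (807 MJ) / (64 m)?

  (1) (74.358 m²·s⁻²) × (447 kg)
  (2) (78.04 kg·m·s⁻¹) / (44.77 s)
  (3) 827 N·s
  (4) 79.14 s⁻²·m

(2)

Reference: [kg·m²·s⁻²] / [m] = kg·m·s⁻².
Each option:
  (1) [m²·s⁻²] · [kg] = kg·m²·s⁻²
  (2) [kg·m·s⁻¹] / [s] = kg·m·s⁻²  ← same
  (3) N·s = kg·m·s⁻²·s = kg·m·s⁻¹
  (4) m·s⁻²
Only (2) matches kg·m·s⁻².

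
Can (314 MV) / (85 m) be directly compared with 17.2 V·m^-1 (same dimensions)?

Expand each in SI base units:
  (314 MV) / (85 m):  [kg·m²·s⁻³·A⁻¹] / [m] = kg·m·s⁻³·A⁻¹
  17.2 V·m^-1:  V·m⁻¹ = J·C⁻¹·m⁻¹ = kg·m·s⁻³·A⁻¹
Both are kg·m·s⁻³·A⁻¹, so they have the same dimensions and can be added.

Yes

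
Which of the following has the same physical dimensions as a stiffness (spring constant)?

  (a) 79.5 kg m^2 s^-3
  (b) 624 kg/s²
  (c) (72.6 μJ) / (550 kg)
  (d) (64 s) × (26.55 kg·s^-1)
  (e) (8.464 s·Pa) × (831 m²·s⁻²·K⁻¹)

Reference: [stiffness (spring constant)] = kg·s⁻².
Each option:
  (a) kg·m²·s⁻³
  (b) kg·s⁻²  ← same
  (c) [kg·m²·s⁻²] / [kg] = m²·s⁻²
  (d) [s] · [kg·s⁻¹] = kg
  (e) [kg·m⁻¹·s⁻¹] · [m²·s⁻²·K⁻¹] = kg·m·s⁻³·K⁻¹
Only (b) matches kg·s⁻².

(b)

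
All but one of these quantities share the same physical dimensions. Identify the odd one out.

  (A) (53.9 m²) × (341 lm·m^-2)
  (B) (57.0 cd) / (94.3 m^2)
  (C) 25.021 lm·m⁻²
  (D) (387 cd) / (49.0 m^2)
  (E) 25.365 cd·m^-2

(A)

Dimensions:
  (A) [m²] · [m⁻²·cd] = cd
  (B) [cd] / [m²] = m⁻²·cd
  (C) lm·m⁻² = cd·m⁻² = m⁻²·cd
  (D) [cd] / [m²] = m⁻²·cd
  (E) cd·m⁻² = m⁻²·cd
All reduce to m⁻²·cd except (A), which is cd.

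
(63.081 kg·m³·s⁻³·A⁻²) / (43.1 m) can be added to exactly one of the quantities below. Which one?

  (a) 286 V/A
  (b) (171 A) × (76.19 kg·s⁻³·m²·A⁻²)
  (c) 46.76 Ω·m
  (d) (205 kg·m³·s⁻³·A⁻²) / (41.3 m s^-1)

(a)

Reference: [kg·m³·s⁻³·A⁻²] / [m] = kg·m²·s⁻³·A⁻².
Each option:
  (a) V·A⁻¹ = J·C⁻¹·A⁻¹ = kg·m²·s⁻³·A⁻²  ← same
  (b) [A] · [kg·m²·s⁻³·A⁻²] = kg·m²·s⁻³·A⁻¹
  (c) Ω·m = V·A⁻¹·m = kg·m³·s⁻³·A⁻²
  (d) [kg·m³·s⁻³·A⁻²] / [m·s⁻¹] = kg·m²·s⁻²·A⁻²
Only (a) matches kg·m²·s⁻³·A⁻².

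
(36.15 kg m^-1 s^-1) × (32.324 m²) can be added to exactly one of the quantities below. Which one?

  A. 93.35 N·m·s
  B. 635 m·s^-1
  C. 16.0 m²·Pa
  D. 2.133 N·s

D.

Reference: [kg·m⁻¹·s⁻¹] · [m²] = kg·m·s⁻¹.
Each option:
  A. N·m·s = kg·m·s⁻²·m·s = kg·m²·s⁻¹
  B. m·s⁻¹
  C. Pa·m² = N·m⁻²·m² = kg·m·s⁻²
  D. N·s = kg·m·s⁻²·s = kg·m·s⁻¹  ← same
Only D. matches kg·m·s⁻¹.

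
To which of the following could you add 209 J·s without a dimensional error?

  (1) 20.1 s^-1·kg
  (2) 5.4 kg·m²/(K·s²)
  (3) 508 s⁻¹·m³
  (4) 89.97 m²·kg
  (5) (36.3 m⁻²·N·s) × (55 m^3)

(5)

Reference: J·s = N·m·s = kg·m²·s⁻¹.
Each option:
  (1) kg·s⁻¹
  (2) kg·m²·s⁻²·K⁻¹
  (3) m³·s⁻¹
  (4) kg·m²
  (5) [kg·m⁻¹·s⁻¹] · [m³] = kg·m²·s⁻¹  ← same
Only (5) matches kg·m²·s⁻¹.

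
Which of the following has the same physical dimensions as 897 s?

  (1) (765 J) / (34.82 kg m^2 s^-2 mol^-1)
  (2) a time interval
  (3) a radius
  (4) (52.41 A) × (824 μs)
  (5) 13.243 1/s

(2)

Reference: s.
Each option:
  (1) [kg·m²·s⁻²] / [kg·m²·s⁻²·mol⁻¹] = mol
  (2) [time interval] = s  ← same
  (3) [radius] = m
  (4) [A] · [s] = s·A
  (5) s⁻¹
Only (2) matches s.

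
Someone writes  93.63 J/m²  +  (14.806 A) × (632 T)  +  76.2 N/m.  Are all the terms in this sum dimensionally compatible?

Expand each in SI base units:
  93.63 J/m²:  J·m⁻² = N·m·m⁻² = kg·s⁻²
  (14.806 A) × (632 T):  [A] · [kg·s⁻²·A⁻¹] = kg·s⁻²
  76.2 N/m:  N·m⁻¹ = kg·m·s⁻²·m⁻¹ = kg·s⁻²
Every term reduces to kg·s⁻².

Yes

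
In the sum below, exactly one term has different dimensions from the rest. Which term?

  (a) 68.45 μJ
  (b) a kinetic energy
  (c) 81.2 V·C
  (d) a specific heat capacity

(d)

Work out the base dimensions of each:
  (a) J = N·m = kg·m²·s⁻²
  (b) [kinetic energy] = kg·m²·s⁻²
  (c) C·V = s·A·J·C⁻¹ = kg·m²·s⁻²
  (d) [specific heat capacity] = m²·s⁻²·K⁻¹
All reduce to kg·m²·s⁻² except (d), which is m²·s⁻²·K⁻¹.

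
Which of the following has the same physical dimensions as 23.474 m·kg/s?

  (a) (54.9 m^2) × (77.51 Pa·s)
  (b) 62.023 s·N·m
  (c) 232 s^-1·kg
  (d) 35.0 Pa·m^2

Reference: kg·m·s⁻¹.
Each option:
  (a) [m²] · [kg·m⁻¹·s⁻¹] = kg·m·s⁻¹  ← same
  (b) N·m·s = kg·m·s⁻²·m·s = kg·m²·s⁻¹
  (c) kg·s⁻¹
  (d) Pa·m² = N·m⁻²·m² = kg·m·s⁻²
Only (a) matches kg·m·s⁻¹.

(a)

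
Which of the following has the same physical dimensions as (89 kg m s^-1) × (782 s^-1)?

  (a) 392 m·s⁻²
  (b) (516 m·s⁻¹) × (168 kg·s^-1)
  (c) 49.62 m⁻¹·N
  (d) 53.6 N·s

Reference: [kg·m·s⁻¹] · [s⁻¹] = kg·m·s⁻².
Each option:
  (a) m·s⁻²
  (b) [m·s⁻¹] · [kg·s⁻¹] = kg·m·s⁻²  ← same
  (c) N·m⁻¹ = kg·m·s⁻²·m⁻¹ = kg·s⁻²
  (d) N·s = kg·m·s⁻²·s = kg·m·s⁻¹
Only (b) matches kg·m·s⁻².

(b)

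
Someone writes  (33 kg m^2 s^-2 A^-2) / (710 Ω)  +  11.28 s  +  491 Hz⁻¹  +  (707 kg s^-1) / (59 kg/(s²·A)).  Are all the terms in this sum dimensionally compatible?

No

Dimensions:
  (33 kg m^2 s^-2 A^-2) / (710 Ω):  [kg·m²·s⁻²·A⁻²] / [kg·m²·s⁻³·A⁻²] = s
  11.28 s:  s
  491 Hz⁻¹:  Hz⁻¹ = (s⁻¹)⁻¹ = s
  (707 kg s^-1) / (59 kg/(s²·A)):  [kg·s⁻¹] / [kg·s⁻²·A⁻¹] = s·A
The terms do not share a single dimension (s vs s·A).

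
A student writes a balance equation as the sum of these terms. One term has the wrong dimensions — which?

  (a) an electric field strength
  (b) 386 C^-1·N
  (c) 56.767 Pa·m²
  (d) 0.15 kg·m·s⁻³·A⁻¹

(c)

Dimensions:
  (a) [electric field strength] = kg·m·s⁻³·A⁻¹
  (b) N·C⁻¹ = kg·m·s⁻²·(s·A)⁻¹ = kg·m·s⁻³·A⁻¹
  (c) Pa·m² = N·m⁻²·m² = kg·m·s⁻²
  (d) kg·m·s⁻³·A⁻¹
All reduce to kg·m·s⁻³·A⁻¹ except (c), which is kg·m·s⁻².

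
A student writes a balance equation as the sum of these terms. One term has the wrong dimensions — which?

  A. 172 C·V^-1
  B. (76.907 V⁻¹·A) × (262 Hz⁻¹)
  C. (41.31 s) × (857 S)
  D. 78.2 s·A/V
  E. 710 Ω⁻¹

Work out the base dimensions of each:
  A. C·V⁻¹ = s·A·(J·C⁻¹)⁻¹ = kg⁻¹·m⁻²·s⁴·A²
  B. [kg⁻¹·m⁻²·s³·A²] · [s] = kg⁻¹·m⁻²·s⁴·A²
  C. [s] · [kg⁻¹·m⁻²·s³·A²] = kg⁻¹·m⁻²·s⁴·A²
  D. A·s·V⁻¹ = A·s·(J·C⁻¹)⁻¹ = kg⁻¹·m⁻²·s⁴·A²
  E. Ω⁻¹ = (V·A⁻¹)⁻¹ = kg⁻¹·m⁻²·s³·A²
All reduce to kg⁻¹·m⁻²·s⁴·A² except E., which is kg⁻¹·m⁻²·s³·A².

E.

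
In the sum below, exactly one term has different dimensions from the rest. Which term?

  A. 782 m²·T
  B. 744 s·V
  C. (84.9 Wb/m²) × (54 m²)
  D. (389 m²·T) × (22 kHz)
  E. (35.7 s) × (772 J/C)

D.

Reduce each to base SI dimensions:
  A. T·m² = Wb·m⁻²·m² = kg·m²·s⁻²·A⁻¹
  B. V·s = J·C⁻¹·s = kg·m²·s⁻²·A⁻¹
  C. [kg·s⁻²·A⁻¹] · [m²] = kg·m²·s⁻²·A⁻¹
  D. [kg·m²·s⁻²·A⁻¹] · [s⁻¹] = kg·m²·s⁻³·A⁻¹
  E. [s] · [kg·m²·s⁻³·A⁻¹] = kg·m²·s⁻²·A⁻¹
All reduce to kg·m²·s⁻²·A⁻¹ except D., which is kg·m²·s⁻³·A⁻¹.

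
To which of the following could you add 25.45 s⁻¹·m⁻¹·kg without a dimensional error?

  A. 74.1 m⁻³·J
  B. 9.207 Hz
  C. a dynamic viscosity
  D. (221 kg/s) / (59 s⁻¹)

Reference: kg·m⁻¹·s⁻¹.
Each option:
  A. J·m⁻³ = N·m·m⁻³ = kg·m⁻¹·s⁻²
  B. Hz = s⁻¹
  C. [dynamic viscosity] = kg·m⁻¹·s⁻¹  ← same
  D. [kg·s⁻¹] / [s⁻¹] = kg
Only C. matches kg·m⁻¹·s⁻¹.

C.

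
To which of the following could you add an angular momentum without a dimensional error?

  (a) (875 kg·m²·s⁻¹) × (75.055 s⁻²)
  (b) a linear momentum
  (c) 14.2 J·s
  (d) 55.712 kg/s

(c)

Reference: [angular momentum] = kg·m²·s⁻¹.
Each option:
  (a) [kg·m²·s⁻¹] · [s⁻²] = kg·m²·s⁻³
  (b) [linear momentum] = kg·m·s⁻¹
  (c) J·s = N·m·s = kg·m²·s⁻¹  ← same
  (d) kg·s⁻¹
Only (c) matches kg·m²·s⁻¹.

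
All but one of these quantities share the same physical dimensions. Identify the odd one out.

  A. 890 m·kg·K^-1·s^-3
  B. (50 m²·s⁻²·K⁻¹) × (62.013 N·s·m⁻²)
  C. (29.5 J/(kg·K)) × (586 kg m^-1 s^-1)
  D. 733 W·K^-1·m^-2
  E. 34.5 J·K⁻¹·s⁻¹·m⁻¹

Work out the base dimensions of each:
  A. kg·m·s⁻³·K⁻¹
  B. [m²·s⁻²·K⁻¹] · [kg·m⁻¹·s⁻¹] = kg·m·s⁻³·K⁻¹
  C. [m²·s⁻²·K⁻¹] · [kg·m⁻¹·s⁻¹] = kg·m·s⁻³·K⁻¹
  D. W·m⁻²·K⁻¹ = J·s⁻¹·m⁻²·K⁻¹ = kg·s⁻³·K⁻¹
  E. J·s⁻¹·m⁻¹·K⁻¹ = N·m·s⁻¹·m⁻¹·K⁻¹ = kg·m·s⁻³·K⁻¹
All reduce to kg·m·s⁻³·K⁻¹ except D., which is kg·s⁻³·K⁻¹.

D.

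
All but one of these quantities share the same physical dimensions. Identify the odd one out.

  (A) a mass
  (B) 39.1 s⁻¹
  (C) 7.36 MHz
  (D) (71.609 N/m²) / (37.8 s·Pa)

(A)

Expand each in SI base units:
  (A) [mass] = kg
  (B) s⁻¹
  (C) Hz = s⁻¹
  (D) [kg·m⁻¹·s⁻²] / [kg·m⁻¹·s⁻¹] = s⁻¹
All reduce to s⁻¹ except (A), which is kg.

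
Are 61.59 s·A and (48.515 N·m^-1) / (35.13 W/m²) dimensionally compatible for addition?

Expand each in SI base units:
  61.59 s·A:  A·s = s·A
  (48.515 N·m^-1) / (35.13 W/m²):  [kg·s⁻²] / [kg·s⁻³] = s
s·A ≠ s, so they cannot be added.

No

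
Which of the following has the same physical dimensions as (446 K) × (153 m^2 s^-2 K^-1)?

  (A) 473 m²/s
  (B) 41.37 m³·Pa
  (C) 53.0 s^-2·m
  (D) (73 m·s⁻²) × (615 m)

Reference: [K] · [m²·s⁻²·K⁻¹] = m²·s⁻².
Each option:
  (A) m²·s⁻¹
  (B) Pa·m³ = N·m⁻²·m³ = kg·m²·s⁻²
  (C) m·s⁻²
  (D) [m·s⁻²] · [m] = m²·s⁻²  ← same
Only (D) matches m²·s⁻².

(D)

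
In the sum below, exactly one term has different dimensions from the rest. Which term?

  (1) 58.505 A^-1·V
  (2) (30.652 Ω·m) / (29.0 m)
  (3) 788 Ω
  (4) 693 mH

Dimensions:
  (1) V·A⁻¹ = J·C⁻¹·A⁻¹ = kg·m²·s⁻³·A⁻²
  (2) [kg·m³·s⁻³·A⁻²] / [m] = kg·m²·s⁻³·A⁻²
  (3) Ω = V·A⁻¹ = kg·m²·s⁻³·A⁻²
  (4) H = V·s·A⁻¹ = kg·m²·s⁻²·A⁻²
All reduce to kg·m²·s⁻³·A⁻² except (4), which is kg·m²·s⁻²·A⁻².

(4)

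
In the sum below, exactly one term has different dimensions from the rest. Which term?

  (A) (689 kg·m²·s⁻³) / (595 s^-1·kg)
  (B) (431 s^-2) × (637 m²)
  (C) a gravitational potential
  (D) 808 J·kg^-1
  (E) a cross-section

In SI base units:
  (A) [kg·m²·s⁻³] / [kg·s⁻¹] = m²·s⁻²
  (B) [s⁻²] · [m²] = m²·s⁻²
  (C) [gravitational potential] = m²·s⁻²
  (D) J·kg⁻¹ = N·m·kg⁻¹ = m²·s⁻²
  (E) [cross-section] = m²
All reduce to m²·s⁻² except (E), which is m².

(E)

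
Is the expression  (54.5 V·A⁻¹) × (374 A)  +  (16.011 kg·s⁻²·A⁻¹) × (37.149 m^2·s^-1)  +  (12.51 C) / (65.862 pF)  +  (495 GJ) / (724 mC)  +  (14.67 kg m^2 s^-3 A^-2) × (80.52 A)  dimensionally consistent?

Reduce each to base SI dimensions:
  (54.5 V·A⁻¹) × (374 A):  [kg·m²·s⁻³·A⁻²] · [A] = kg·m²·s⁻³·A⁻¹
  (16.011 kg·s⁻²·A⁻¹) × (37.149 m^2·s^-1):  [kg·s⁻²·A⁻¹] · [m²·s⁻¹] = kg·m²·s⁻³·A⁻¹
  (12.51 C) / (65.862 pF):  [s·A] / [kg⁻¹·m⁻²·s⁴·A²] = kg·m²·s⁻³·A⁻¹
  (495 GJ) / (724 mC):  [kg·m²·s⁻²] / [s·A] = kg·m²·s⁻³·A⁻¹
  (14.67 kg m^2 s^-3 A^-2) × (80.52 A):  [kg·m²·s⁻³·A⁻²] · [A] = kg·m²·s⁻³·A⁻¹
Every term reduces to kg·m²·s⁻³·A⁻¹.

Yes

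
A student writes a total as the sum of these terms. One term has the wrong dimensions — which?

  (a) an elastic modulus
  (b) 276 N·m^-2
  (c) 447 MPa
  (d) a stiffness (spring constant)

Reduce each to base SI dimensions:
  (a) [elastic modulus] = kg·m⁻¹·s⁻²
  (b) N·m⁻² = kg·m·s⁻²·m⁻² = kg·m⁻¹·s⁻²
  (c) Pa = N·m⁻² = kg·m⁻¹·s⁻²
  (d) [stiffness (spring constant)] = kg·s⁻²
All reduce to kg·m⁻¹·s⁻² except (d), which is kg·s⁻².

(d)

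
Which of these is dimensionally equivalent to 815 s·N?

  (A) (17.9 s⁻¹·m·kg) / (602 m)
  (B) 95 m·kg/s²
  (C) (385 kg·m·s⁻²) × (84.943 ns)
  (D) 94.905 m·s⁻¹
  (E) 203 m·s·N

(C)

Reference: N·s = kg·m·s⁻²·s = kg·m·s⁻¹.
Each option:
  (A) [kg·m·s⁻¹] / [m] = kg·s⁻¹
  (B) kg·m·s⁻²
  (C) [kg·m·s⁻²] · [s] = kg·m·s⁻¹  ← same
  (D) m·s⁻¹
  (E) N·m·s = kg·m·s⁻²·m·s = kg·m²·s⁻¹
Only (C) matches kg·m·s⁻¹.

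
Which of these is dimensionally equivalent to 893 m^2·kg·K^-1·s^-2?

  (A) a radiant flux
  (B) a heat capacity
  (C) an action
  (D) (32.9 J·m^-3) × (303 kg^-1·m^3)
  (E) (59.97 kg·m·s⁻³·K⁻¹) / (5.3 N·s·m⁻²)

(B)

Reference: kg·m²·s⁻²·K⁻¹.
Each option:
  (A) [radiant flux] = kg·m²·s⁻³
  (B) [heat capacity] = kg·m²·s⁻²·K⁻¹  ← same
  (C) [action] = kg·m²·s⁻¹
  (D) [kg·m⁻¹·s⁻²] · [kg⁻¹·m³] = m²·s⁻²
  (E) [kg·m·s⁻³·K⁻¹] / [kg·m⁻¹·s⁻¹] = m²·s⁻²·K⁻¹
Only (B) matches kg·m²·s⁻²·K⁻¹.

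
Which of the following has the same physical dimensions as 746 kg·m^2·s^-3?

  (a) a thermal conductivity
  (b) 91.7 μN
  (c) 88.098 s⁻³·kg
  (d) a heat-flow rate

Reference: kg·m²·s⁻³.
Each option:
  (a) [thermal conductivity] = kg·m·s⁻³·K⁻¹
  (b) N = kg·m·s⁻²
  (c) kg·s⁻³
  (d) [heat-flow rate] = kg·m²·s⁻³  ← same
Only (d) matches kg·m²·s⁻³.

(d)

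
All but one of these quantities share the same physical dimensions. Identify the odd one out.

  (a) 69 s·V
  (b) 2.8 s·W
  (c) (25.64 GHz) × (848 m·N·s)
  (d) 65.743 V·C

(a)

Reduce each to base SI dimensions:
  (a) V·s = J·C⁻¹·s = kg·m²·s⁻²·A⁻¹
  (b) W·s = J·s⁻¹·s = kg·m²·s⁻²
  (c) [s⁻¹] · [kg·m²·s⁻¹] = kg·m²·s⁻²
  (d) C·V = s·A·J·C⁻¹ = kg·m²·s⁻²
All reduce to kg·m²·s⁻² except (a), which is kg·m²·s⁻²·A⁻¹.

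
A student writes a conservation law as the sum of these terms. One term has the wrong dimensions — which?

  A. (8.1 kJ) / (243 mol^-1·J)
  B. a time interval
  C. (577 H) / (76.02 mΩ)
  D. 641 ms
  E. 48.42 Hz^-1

Dimensions:
  A. [kg·m²·s⁻²] / [kg·m²·s⁻²·mol⁻¹] = mol
  B. [time interval] = s
  C. [kg·m²·s⁻²·A⁻²] / [kg·m²·s⁻³·A⁻²] = s
  D. s
  E. Hz⁻¹ = (s⁻¹)⁻¹ = s
All reduce to s except A., which is mol.

A.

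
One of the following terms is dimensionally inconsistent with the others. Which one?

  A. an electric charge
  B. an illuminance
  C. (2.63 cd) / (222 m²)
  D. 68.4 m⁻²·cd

Expand each in SI base units:
  A. [electric charge] = s·A
  B. [illuminance] = m⁻²·cd
  C. [cd] / [m²] = m⁻²·cd
  D. m⁻²·cd
All reduce to m⁻²·cd except A., which is s·A.

A.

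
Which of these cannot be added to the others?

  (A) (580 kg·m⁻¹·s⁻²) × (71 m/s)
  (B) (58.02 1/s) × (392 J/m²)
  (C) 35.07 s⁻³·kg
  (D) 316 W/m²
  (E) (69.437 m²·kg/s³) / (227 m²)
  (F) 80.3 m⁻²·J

Dimensions:
  (A) [kg·m⁻¹·s⁻²] · [m·s⁻¹] = kg·s⁻³
  (B) [s⁻¹] · [kg·s⁻²] = kg·s⁻³
  (C) kg·s⁻³
  (D) W·m⁻² = J·s⁻¹·m⁻² = kg·s⁻³
  (E) [kg·m²·s⁻³] / [m²] = kg·s⁻³
  (F) J·m⁻² = N·m·m⁻² = kg·s⁻²
All reduce to kg·s⁻³ except (F), which is kg·s⁻².

(F)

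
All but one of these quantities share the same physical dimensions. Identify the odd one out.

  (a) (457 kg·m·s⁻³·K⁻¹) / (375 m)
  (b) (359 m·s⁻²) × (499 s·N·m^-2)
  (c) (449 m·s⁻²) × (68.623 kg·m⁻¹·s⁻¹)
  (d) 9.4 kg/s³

Work out the base dimensions of each:
  (a) [kg·m·s⁻³·K⁻¹] / [m] = kg·s⁻³·K⁻¹
  (b) [m·s⁻²] · [kg·m⁻¹·s⁻¹] = kg·s⁻³
  (c) [m·s⁻²] · [kg·m⁻¹·s⁻¹] = kg·s⁻³
  (d) kg·s⁻³
All reduce to kg·s⁻³ except (a), which is kg·s⁻³·K⁻¹.

(a)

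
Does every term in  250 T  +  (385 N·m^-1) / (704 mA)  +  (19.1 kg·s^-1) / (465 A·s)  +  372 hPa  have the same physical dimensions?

No

Reduce each to base SI dimensions:
  250 T:  T = Wb·m⁻² = kg·s⁻²·A⁻¹
  (385 N·m^-1) / (704 mA):  [kg·s⁻²] / [A] = kg·s⁻²·A⁻¹
  (19.1 kg·s^-1) / (465 A·s):  [kg·s⁻¹] / [s·A] = kg·s⁻²·A⁻¹
  372 hPa:  Pa = N·m⁻² = kg·m⁻¹·s⁻²
The terms do not share a single dimension (kg·m⁻¹·s⁻² vs kg·s⁻²·A⁻¹).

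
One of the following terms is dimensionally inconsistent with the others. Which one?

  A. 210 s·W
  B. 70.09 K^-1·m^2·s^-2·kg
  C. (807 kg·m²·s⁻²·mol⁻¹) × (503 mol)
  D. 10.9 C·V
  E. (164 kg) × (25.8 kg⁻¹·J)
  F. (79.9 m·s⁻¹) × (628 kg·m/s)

Work out the base dimensions of each:
  A. W·s = J·s⁻¹·s = kg·m²·s⁻²
  B. kg·m²·s⁻²·K⁻¹
  C. [kg·m²·s⁻²·mol⁻¹] · [mol] = kg·m²·s⁻²
  D. C·V = s·A·J·C⁻¹ = kg·m²·s⁻²
  E. [kg] · [m²·s⁻²] = kg·m²·s⁻²
  F. [m·s⁻¹] · [kg·m·s⁻¹] = kg·m²·s⁻²
All reduce to kg·m²·s⁻² except B., which is kg·m²·s⁻²·K⁻¹.

B.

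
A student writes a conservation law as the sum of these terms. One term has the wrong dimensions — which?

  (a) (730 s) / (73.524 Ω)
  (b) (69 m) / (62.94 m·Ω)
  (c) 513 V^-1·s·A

Reduce each to base SI dimensions:
  (a) [s] / [kg·m²·s⁻³·A⁻²] = kg⁻¹·m⁻²·s⁴·A²
  (b) [m] / [kg·m³·s⁻³·A⁻²] = kg⁻¹·m⁻²·s³·A²
  (c) A·s·V⁻¹ = A·s·(J·C⁻¹)⁻¹ = kg⁻¹·m⁻²·s⁴·A²
All reduce to kg⁻¹·m⁻²·s⁴·A² except (b), which is kg⁻¹·m⁻²·s³·A².

(b)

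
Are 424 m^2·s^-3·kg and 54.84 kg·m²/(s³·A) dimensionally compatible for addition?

No

Reduce each to base SI dimensions:
  424 m^2·s^-3·kg:  kg·m²·s⁻³
  54.84 kg·m²/(s³·A):  kg·m²·s⁻³·A⁻¹
kg·m²·s⁻³ ≠ kg·m²·s⁻³·A⁻¹, so they cannot be added.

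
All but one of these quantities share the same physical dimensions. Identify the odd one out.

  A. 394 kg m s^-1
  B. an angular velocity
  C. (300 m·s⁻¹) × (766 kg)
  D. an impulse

Work out the base dimensions of each:
  A. kg·m·s⁻¹
  B. [angular velocity] = s⁻¹
  C. [m·s⁻¹] · [kg] = kg·m·s⁻¹
  D. [impulse] = kg·m·s⁻¹
All reduce to kg·m·s⁻¹ except B., which is s⁻¹.

B.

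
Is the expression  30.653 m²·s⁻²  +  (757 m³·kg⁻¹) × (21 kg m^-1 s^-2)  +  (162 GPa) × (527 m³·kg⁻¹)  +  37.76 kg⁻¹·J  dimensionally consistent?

Expand each in SI base units:
  30.653 m²·s⁻²:  m²·s⁻²
  (757 m³·kg⁻¹) × (21 kg m^-1 s^-2):  [kg⁻¹·m³] · [kg·m⁻¹·s⁻²] = m²·s⁻²
  (162 GPa) × (527 m³·kg⁻¹):  [kg·m⁻¹·s⁻²] · [kg⁻¹·m³] = m²·s⁻²
  37.76 kg⁻¹·J:  J·kg⁻¹ = N·m·kg⁻¹ = m²·s⁻²
Every term reduces to m²·s⁻².

Yes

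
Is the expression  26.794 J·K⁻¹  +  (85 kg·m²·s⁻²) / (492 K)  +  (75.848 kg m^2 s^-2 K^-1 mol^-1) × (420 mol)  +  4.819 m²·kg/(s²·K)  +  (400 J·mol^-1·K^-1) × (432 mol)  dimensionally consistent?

Expand each in SI base units:
  26.794 J·K⁻¹:  J·K⁻¹ = N·m·K⁻¹ = kg·m²·s⁻²·K⁻¹
  (85 kg·m²·s⁻²) / (492 K):  [kg·m²·s⁻²] / [K] = kg·m²·s⁻²·K⁻¹
  (75.848 kg m^2 s^-2 K^-1 mol^-1) × (420 mol):  [kg·m²·s⁻²·K⁻¹·mol⁻¹] · [mol] = kg·m²·s⁻²·K⁻¹
  4.819 m²·kg/(s²·K):  kg·m²·s⁻²·K⁻¹
  (400 J·mol^-1·K^-1) × (432 mol):  [kg·m²·s⁻²·K⁻¹·mol⁻¹] · [mol] = kg·m²·s⁻²·K⁻¹
Every term reduces to kg·m²·s⁻²·K⁻¹.

Yes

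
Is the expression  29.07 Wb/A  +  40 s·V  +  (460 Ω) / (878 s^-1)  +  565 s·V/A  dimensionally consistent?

No

Dimensions:
  29.07 Wb/A:  Wb·A⁻¹ = V·s·A⁻¹ = kg·m²·s⁻²·A⁻²
  40 s·V:  V·s = J·C⁻¹·s = kg·m²·s⁻²·A⁻¹
  (460 Ω) / (878 s^-1):  [kg·m²·s⁻³·A⁻²] / [s⁻¹] = kg·m²·s⁻²·A⁻²
  565 s·V/A:  V·s·A⁻¹ = J·C⁻¹·s·A⁻¹ = kg·m²·s⁻²·A⁻²
The terms do not share a single dimension (kg·m²·s⁻²·A⁻² vs kg·m²·s⁻²·A⁻¹).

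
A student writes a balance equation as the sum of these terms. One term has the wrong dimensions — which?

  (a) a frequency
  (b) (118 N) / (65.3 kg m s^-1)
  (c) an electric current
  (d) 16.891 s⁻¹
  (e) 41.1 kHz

(c)

Dimensions:
  (a) [frequency] = s⁻¹
  (b) [kg·m·s⁻²] / [kg·m·s⁻¹] = s⁻¹
  (c) [electric current] = A
  (d) s⁻¹
  (e) Hz = s⁻¹
All reduce to s⁻¹ except (c), which is A.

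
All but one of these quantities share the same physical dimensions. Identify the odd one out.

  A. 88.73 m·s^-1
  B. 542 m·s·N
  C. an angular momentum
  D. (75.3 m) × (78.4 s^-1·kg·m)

A.

In SI base units:
  A. m·s⁻¹
  B. N·m·s = kg·m·s⁻²·m·s = kg·m²·s⁻¹
  C. [angular momentum] = kg·m²·s⁻¹
  D. [m] · [kg·m·s⁻¹] = kg·m²·s⁻¹
All reduce to kg·m²·s⁻¹ except A., which is m·s⁻¹.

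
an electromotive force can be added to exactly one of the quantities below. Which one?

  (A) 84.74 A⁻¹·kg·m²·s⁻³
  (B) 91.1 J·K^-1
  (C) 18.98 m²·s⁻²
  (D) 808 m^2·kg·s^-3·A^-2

Reference: [electromotive force] = kg·m²·s⁻³·A⁻¹.
Each option:
  (A) kg·m²·s⁻³·A⁻¹  ← same
  (B) J·K⁻¹ = N·m·K⁻¹ = kg·m²·s⁻²·K⁻¹
  (C) m²·s⁻²
  (D) kg·m²·s⁻³·A⁻²
Only (A) matches kg·m²·s⁻³·A⁻¹.

(A)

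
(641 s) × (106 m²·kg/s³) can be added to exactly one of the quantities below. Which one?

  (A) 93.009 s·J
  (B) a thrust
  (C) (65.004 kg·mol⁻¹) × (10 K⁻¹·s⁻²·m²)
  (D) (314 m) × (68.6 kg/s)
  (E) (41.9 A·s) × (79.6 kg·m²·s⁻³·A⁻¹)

Reference: [s] · [kg·m²·s⁻³] = kg·m²·s⁻².
Each option:
  (A) J·s = N·m·s = kg·m²·s⁻¹
  (B) [thrust] = kg·m·s⁻²
  (C) [kg·mol⁻¹] · [m²·s⁻²·K⁻¹] = kg·m²·s⁻²·K⁻¹·mol⁻¹
  (D) [m] · [kg·s⁻¹] = kg·m·s⁻¹
  (E) [s·A] · [kg·m²·s⁻³·A⁻¹] = kg·m²·s⁻²  ← same
Only (E) matches kg·m²·s⁻².

(E)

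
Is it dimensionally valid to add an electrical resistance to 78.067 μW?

No

In SI base units:
  an electrical resistance:  [electrical resistance] = kg·m²·s⁻³·A⁻²
  78.067 μW:  W = J·s⁻¹ = kg·m²·s⁻³
kg·m²·s⁻³·A⁻² ≠ kg·m²·s⁻³, so they cannot be added.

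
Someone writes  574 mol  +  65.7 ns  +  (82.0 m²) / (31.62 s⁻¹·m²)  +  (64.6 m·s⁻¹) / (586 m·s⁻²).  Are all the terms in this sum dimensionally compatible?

No

Expand each in SI base units:
  574 mol:  mol
  65.7 ns:  s
  (82.0 m²) / (31.62 s⁻¹·m²):  [m²] / [m²·s⁻¹] = s
  (64.6 m·s⁻¹) / (586 m·s⁻²):  [m·s⁻¹] / [m·s⁻²] = s
The terms do not share a single dimension (mol vs s).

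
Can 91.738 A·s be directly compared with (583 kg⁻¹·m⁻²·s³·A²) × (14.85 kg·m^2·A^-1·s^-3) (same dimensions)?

No

Expand each in SI base units:
  91.738 A·s:  A·s = s·A
  (583 kg⁻¹·m⁻²·s³·A²) × (14.85 kg·m^2·A^-1·s^-3):  [kg⁻¹·m⁻²·s³·A²] · [kg·m²·s⁻³·A⁻¹] = A
s·A ≠ A, so they cannot be added.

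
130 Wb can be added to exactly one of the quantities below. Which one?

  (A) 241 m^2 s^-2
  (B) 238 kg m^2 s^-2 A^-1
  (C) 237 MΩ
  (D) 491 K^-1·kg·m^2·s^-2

(B)

Reference: Wb = V·s = kg·m²·s⁻²·A⁻¹.
Each option:
  (A) m²·s⁻²
  (B) kg·m²·s⁻²·A⁻¹  ← same
  (C) Ω = V·A⁻¹ = kg·m²·s⁻³·A⁻²
  (D) kg·m²·s⁻²·K⁻¹
Only (B) matches kg·m²·s⁻²·A⁻¹.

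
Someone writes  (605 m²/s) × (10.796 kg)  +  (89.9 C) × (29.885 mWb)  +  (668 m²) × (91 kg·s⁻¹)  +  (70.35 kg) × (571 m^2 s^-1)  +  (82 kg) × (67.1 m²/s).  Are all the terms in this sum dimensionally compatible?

Reduce each to base SI dimensions:
  (605 m²/s) × (10.796 kg):  [m²·s⁻¹] · [kg] = kg·m²·s⁻¹
  (89.9 C) × (29.885 mWb):  [s·A] · [kg·m²·s⁻²·A⁻¹] = kg·m²·s⁻¹
  (668 m²) × (91 kg·s⁻¹):  [m²] · [kg·s⁻¹] = kg·m²·s⁻¹
  (70.35 kg) × (571 m^2 s^-1):  [kg] · [m²·s⁻¹] = kg·m²·s⁻¹
  (82 kg) × (67.1 m²/s):  [kg] · [m²·s⁻¹] = kg·m²·s⁻¹
Every term reduces to kg·m²·s⁻¹.

Yes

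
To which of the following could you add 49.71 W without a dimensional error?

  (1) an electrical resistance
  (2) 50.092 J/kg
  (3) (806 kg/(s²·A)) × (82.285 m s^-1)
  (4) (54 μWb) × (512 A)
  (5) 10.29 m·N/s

(5)

Reference: W = J·s⁻¹ = kg·m²·s⁻³.
Each option:
  (1) [electrical resistance] = kg·m²·s⁻³·A⁻²
  (2) J·kg⁻¹ = N·m·kg⁻¹ = m²·s⁻²
  (3) [kg·s⁻²·A⁻¹] · [m·s⁻¹] = kg·m·s⁻³·A⁻¹
  (4) [kg·m²·s⁻²·A⁻¹] · [A] = kg·m²·s⁻²
  (5) N·m·s⁻¹ = kg·m·s⁻²·m·s⁻¹ = kg·m²·s⁻³  ← same
Only (5) matches kg·m²·s⁻³.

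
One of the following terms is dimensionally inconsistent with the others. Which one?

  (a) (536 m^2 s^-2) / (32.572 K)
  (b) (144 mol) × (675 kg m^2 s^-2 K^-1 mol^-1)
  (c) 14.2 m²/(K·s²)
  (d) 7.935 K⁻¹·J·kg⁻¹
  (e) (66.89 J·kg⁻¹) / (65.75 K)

Reduce each to base SI dimensions:
  (a) [m²·s⁻²] / [K] = m²·s⁻²·K⁻¹
  (b) [mol] · [kg·m²·s⁻²·K⁻¹·mol⁻¹] = kg·m²·s⁻²·K⁻¹
  (c) m²·s⁻²·K⁻¹
  (d) J·kg⁻¹·K⁻¹ = N·m·kg⁻¹·K⁻¹ = m²·s⁻²·K⁻¹
  (e) [m²·s⁻²] / [K] = m²·s⁻²·K⁻¹
All reduce to m²·s⁻²·K⁻¹ except (b), which is kg·m²·s⁻²·K⁻¹.

(b)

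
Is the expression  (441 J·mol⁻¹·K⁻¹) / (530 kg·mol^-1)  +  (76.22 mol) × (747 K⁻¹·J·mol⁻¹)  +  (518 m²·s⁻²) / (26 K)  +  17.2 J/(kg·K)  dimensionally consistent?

Dimensions:
  (441 J·mol⁻¹·K⁻¹) / (530 kg·mol^-1):  [kg·m²·s⁻²·K⁻¹·mol⁻¹] / [kg·mol⁻¹] = m²·s⁻²·K⁻¹
  (76.22 mol) × (747 K⁻¹·J·mol⁻¹):  [mol] · [kg·m²·s⁻²·K⁻¹·mol⁻¹] = kg·m²·s⁻²·K⁻¹
  (518 m²·s⁻²) / (26 K):  [m²·s⁻²] / [K] = m²·s⁻²·K⁻¹
  17.2 J/(kg·K):  J·kg⁻¹·K⁻¹ = N·m·kg⁻¹·K⁻¹ = m²·s⁻²·K⁻¹
The terms do not share a single dimension (kg·m²·s⁻²·K⁻¹ vs m²·s⁻²·K⁻¹).

No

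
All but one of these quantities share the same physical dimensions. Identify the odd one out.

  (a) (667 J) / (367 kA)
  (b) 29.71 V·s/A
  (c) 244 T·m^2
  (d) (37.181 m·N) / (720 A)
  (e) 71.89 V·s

(b)

In SI base units:
  (a) [kg·m²·s⁻²] / [A] = kg·m²·s⁻²·A⁻¹
  (b) V·s·A⁻¹ = J·C⁻¹·s·A⁻¹ = kg·m²·s⁻²·A⁻²
  (c) T·m² = Wb·m⁻²·m² = kg·m²·s⁻²·A⁻¹
  (d) [kg·m²·s⁻²] / [A] = kg·m²·s⁻²·A⁻¹
  (e) V·s = J·C⁻¹·s = kg·m²·s⁻²·A⁻¹
All reduce to kg·m²·s⁻²·A⁻¹ except (b), which is kg·m²·s⁻²·A⁻².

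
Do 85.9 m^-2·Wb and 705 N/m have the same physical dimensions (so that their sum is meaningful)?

Reduce each to base SI dimensions:
  85.9 m^-2·Wb:  Wb·m⁻² = V·s·m⁻² = kg·s⁻²·A⁻¹
  705 N/m:  N·m⁻¹ = kg·m·s⁻²·m⁻¹ = kg·s⁻²
kg·s⁻²·A⁻¹ ≠ kg·s⁻², so they cannot be added.

No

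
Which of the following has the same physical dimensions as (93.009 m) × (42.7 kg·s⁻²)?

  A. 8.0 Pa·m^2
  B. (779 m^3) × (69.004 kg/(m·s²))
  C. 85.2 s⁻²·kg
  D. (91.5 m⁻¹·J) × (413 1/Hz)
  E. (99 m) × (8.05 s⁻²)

A.

Reference: [m] · [kg·s⁻²] = kg·m·s⁻².
Each option:
  A. Pa·m² = N·m⁻²·m² = kg·m·s⁻²  ← same
  B. [m³] · [kg·m⁻¹·s⁻²] = kg·m²·s⁻²
  C. kg·s⁻²
  D. [kg·m·s⁻²] · [s] = kg·m·s⁻¹
  E. [m] · [s⁻²] = m·s⁻²
Only A. matches kg·m·s⁻².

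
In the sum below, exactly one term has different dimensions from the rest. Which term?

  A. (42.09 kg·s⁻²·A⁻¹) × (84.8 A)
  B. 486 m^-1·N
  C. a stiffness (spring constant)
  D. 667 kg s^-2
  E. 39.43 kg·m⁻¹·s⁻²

E.

Reduce each to base SI dimensions:
  A. [kg·s⁻²·A⁻¹] · [A] = kg·s⁻²
  B. N·m⁻¹ = kg·m·s⁻²·m⁻¹ = kg·s⁻²
  C. [stiffness (spring constant)] = kg·s⁻²
  D. kg·s⁻²
  E. kg·m⁻¹·s⁻²
All reduce to kg·s⁻² except E., which is kg·m⁻¹·s⁻².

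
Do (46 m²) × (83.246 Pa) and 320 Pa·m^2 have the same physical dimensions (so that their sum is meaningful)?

Yes

Reduce each to base SI dimensions:
  (46 m²) × (83.246 Pa):  [m²] · [kg·m⁻¹·s⁻²] = kg·m·s⁻²
  320 Pa·m^2:  Pa·m² = N·m⁻²·m² = kg·m·s⁻²
Both are kg·m·s⁻², so they have the same dimensions and can be added.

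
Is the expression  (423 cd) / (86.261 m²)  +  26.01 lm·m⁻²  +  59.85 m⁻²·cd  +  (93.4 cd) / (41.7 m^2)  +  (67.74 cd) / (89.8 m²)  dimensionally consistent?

Yes

In SI base units:
  (423 cd) / (86.261 m²):  [cd] / [m²] = m⁻²·cd
  26.01 lm·m⁻²:  lm·m⁻² = cd·m⁻² = m⁻²·cd
  59.85 m⁻²·cd:  cd·m⁻² = m⁻²·cd
  (93.4 cd) / (41.7 m^2):  [cd] / [m²] = m⁻²·cd
  (67.74 cd) / (89.8 m²):  [cd] / [m²] = m⁻²·cd
Every term reduces to m⁻²·cd.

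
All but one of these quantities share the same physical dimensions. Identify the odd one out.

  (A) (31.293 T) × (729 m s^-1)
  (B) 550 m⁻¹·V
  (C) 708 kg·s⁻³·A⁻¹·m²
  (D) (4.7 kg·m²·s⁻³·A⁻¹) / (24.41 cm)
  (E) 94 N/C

(C)

Reduce each to base SI dimensions:
  (A) [kg·s⁻²·A⁻¹] · [m·s⁻¹] = kg·m·s⁻³·A⁻¹
  (B) V·m⁻¹ = J·C⁻¹·m⁻¹ = kg·m·s⁻³·A⁻¹
  (C) kg·m²·s⁻³·A⁻¹
  (D) [kg·m²·s⁻³·A⁻¹] / [m] = kg·m·s⁻³·A⁻¹
  (E) N·C⁻¹ = kg·m·s⁻²·(s·A)⁻¹ = kg·m·s⁻³·A⁻¹
All reduce to kg·m·s⁻³·A⁻¹ except (C), which is kg·m²·s⁻³·A⁻¹.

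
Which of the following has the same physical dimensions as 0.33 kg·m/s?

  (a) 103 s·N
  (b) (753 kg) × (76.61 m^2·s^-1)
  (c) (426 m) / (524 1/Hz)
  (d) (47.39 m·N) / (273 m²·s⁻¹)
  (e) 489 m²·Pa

Reference: kg·m·s⁻¹.
Each option:
  (a) N·s = kg·m·s⁻²·s = kg·m·s⁻¹  ← same
  (b) [kg] · [m²·s⁻¹] = kg·m²·s⁻¹
  (c) [m] / [s] = m·s⁻¹
  (d) [kg·m²·s⁻²] / [m²·s⁻¹] = kg·s⁻¹
  (e) Pa·m² = N·m⁻²·m² = kg·m·s⁻²
Only (a) matches kg·m·s⁻¹.

(a)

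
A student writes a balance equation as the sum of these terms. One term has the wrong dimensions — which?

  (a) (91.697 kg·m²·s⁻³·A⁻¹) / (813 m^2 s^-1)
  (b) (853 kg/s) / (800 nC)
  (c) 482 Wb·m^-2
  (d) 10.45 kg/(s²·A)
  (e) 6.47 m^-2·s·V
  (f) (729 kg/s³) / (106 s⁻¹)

Expand each in SI base units:
  (a) [kg·m²·s⁻³·A⁻¹] / [m²·s⁻¹] = kg·s⁻²·A⁻¹
  (b) [kg·s⁻¹] / [s·A] = kg·s⁻²·A⁻¹
  (c) Wb·m⁻² = V·s·m⁻² = kg·s⁻²·A⁻¹
  (d) kg·s⁻²·A⁻¹
  (e) V·s·m⁻² = J·C⁻¹·s·m⁻² = kg·s⁻²·A⁻¹
  (f) [kg·s⁻³] / [s⁻¹] = kg·s⁻²
All reduce to kg·s⁻²·A⁻¹ except (f), which is kg·s⁻².

(f)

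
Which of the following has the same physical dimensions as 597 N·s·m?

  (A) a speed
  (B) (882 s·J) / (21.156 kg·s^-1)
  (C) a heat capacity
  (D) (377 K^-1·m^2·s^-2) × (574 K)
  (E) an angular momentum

(E)

Reference: N·m·s = kg·m·s⁻²·m·s = kg·m²·s⁻¹.
Each option:
  (A) [speed] = m·s⁻¹
  (B) [kg·m²·s⁻¹] / [kg·s⁻¹] = m²
  (C) [heat capacity] = kg·m²·s⁻²·K⁻¹
  (D) [m²·s⁻²·K⁻¹] · [K] = m²·s⁻²
  (E) [angular momentum] = kg·m²·s⁻¹  ← same
Only (E) matches kg·m²·s⁻¹.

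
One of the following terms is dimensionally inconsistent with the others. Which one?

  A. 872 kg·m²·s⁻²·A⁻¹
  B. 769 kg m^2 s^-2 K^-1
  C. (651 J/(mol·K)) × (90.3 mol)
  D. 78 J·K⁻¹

A.

Reduce each to base SI dimensions:
  A. kg·m²·s⁻²·A⁻¹
  B. kg·m²·s⁻²·K⁻¹
  C. [kg·m²·s⁻²·K⁻¹·mol⁻¹] · [mol] = kg·m²·s⁻²·K⁻¹
  D. J·K⁻¹ = N·m·K⁻¹ = kg·m²·s⁻²·K⁻¹
All reduce to kg·m²·s⁻²·K⁻¹ except A., which is kg·m²·s⁻²·A⁻¹.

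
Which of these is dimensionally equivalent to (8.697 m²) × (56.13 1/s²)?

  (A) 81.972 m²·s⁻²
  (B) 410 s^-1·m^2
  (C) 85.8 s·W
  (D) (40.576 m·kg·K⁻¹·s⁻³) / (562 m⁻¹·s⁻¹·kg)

Reference: [m²] · [s⁻²] = m²·s⁻².
Each option:
  (A) m²·s⁻²  ← same
  (B) m²·s⁻¹
  (C) W·s = J·s⁻¹·s = kg·m²·s⁻²
  (D) [kg·m·s⁻³·K⁻¹] / [kg·m⁻¹·s⁻¹] = m²·s⁻²·K⁻¹
Only (A) matches m²·s⁻².

(A)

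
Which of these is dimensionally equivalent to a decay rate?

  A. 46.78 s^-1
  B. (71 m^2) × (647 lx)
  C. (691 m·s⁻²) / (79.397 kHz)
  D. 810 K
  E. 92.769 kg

Reference: [decay rate] = s⁻¹.
Each option:
  A. s⁻¹  ← same
  B. [m²] · [m⁻²·cd] = cd
  C. [m·s⁻²] / [s⁻¹] = m·s⁻¹
  D. K
  E. kg
Only A. matches s⁻¹.

A.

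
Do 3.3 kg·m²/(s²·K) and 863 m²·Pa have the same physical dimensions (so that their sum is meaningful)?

Reduce each to base SI dimensions:
  3.3 kg·m²/(s²·K):  kg·m²·s⁻²·K⁻¹
  863 m²·Pa:  Pa·m² = N·m⁻²·m² = kg·m·s⁻²
kg·m²·s⁻²·K⁻¹ ≠ kg·m·s⁻², so they cannot be added.

No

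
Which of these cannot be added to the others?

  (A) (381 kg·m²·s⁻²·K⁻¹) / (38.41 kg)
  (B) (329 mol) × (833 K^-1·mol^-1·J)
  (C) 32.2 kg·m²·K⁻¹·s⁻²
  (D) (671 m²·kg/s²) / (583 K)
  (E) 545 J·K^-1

(A)

Dimensions:
  (A) [kg·m²·s⁻²·K⁻¹] / [kg] = m²·s⁻²·K⁻¹
  (B) [mol] · [kg·m²·s⁻²·K⁻¹·mol⁻¹] = kg·m²·s⁻²·K⁻¹
  (C) kg·m²·s⁻²·K⁻¹
  (D) [kg·m²·s⁻²] / [K] = kg·m²·s⁻²·K⁻¹
  (E) J·K⁻¹ = N·m·K⁻¹ = kg·m²·s⁻²·K⁻¹
All reduce to kg·m²·s⁻²·K⁻¹ except (A), which is m²·s⁻²·K⁻¹.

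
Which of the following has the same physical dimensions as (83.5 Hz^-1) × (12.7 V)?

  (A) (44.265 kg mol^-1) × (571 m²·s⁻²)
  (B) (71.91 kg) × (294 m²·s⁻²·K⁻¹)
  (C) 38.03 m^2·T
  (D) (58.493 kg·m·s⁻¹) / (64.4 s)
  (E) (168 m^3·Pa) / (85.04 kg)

(C)

Reference: [s] · [kg·m²·s⁻³·A⁻¹] = kg·m²·s⁻²·A⁻¹.
Each option:
  (A) [kg·mol⁻¹] · [m²·s⁻²] = kg·m²·s⁻²·mol⁻¹
  (B) [kg] · [m²·s⁻²·K⁻¹] = kg·m²·s⁻²·K⁻¹
  (C) T·m² = Wb·m⁻²·m² = kg·m²·s⁻²·A⁻¹  ← same
  (D) [kg·m·s⁻¹] / [s] = kg·m·s⁻²
  (E) [kg·m²·s⁻²] / [kg] = m²·s⁻²
Only (C) matches kg·m²·s⁻²·A⁻¹.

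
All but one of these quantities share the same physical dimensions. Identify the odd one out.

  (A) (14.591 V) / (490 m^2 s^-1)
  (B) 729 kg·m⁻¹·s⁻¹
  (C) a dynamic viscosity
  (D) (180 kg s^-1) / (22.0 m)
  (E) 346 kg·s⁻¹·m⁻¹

(A)

Expand each in SI base units:
  (A) [kg·m²·s⁻³·A⁻¹] / [m²·s⁻¹] = kg·s⁻²·A⁻¹
  (B) kg·m⁻¹·s⁻¹
  (C) [dynamic viscosity] = kg·m⁻¹·s⁻¹
  (D) [kg·s⁻¹] / [m] = kg·m⁻¹·s⁻¹
  (E) kg·m⁻¹·s⁻¹
All reduce to kg·m⁻¹·s⁻¹ except (A), which is kg·s⁻²·A⁻¹.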